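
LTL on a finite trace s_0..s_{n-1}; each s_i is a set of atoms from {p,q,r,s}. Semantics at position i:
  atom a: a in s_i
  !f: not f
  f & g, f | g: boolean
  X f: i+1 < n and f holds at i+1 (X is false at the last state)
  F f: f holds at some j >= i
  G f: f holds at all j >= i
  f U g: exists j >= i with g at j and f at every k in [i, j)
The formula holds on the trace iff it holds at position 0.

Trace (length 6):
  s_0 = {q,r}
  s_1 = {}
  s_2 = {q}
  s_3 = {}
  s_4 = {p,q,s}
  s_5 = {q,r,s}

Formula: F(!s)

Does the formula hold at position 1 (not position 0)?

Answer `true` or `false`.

s_0={q,r}: F(!s)=True !s=True s=False
s_1={}: F(!s)=True !s=True s=False
s_2={q}: F(!s)=True !s=True s=False
s_3={}: F(!s)=True !s=True s=False
s_4={p,q,s}: F(!s)=False !s=False s=True
s_5={q,r,s}: F(!s)=False !s=False s=True
Evaluating at position 1: result = True

Answer: true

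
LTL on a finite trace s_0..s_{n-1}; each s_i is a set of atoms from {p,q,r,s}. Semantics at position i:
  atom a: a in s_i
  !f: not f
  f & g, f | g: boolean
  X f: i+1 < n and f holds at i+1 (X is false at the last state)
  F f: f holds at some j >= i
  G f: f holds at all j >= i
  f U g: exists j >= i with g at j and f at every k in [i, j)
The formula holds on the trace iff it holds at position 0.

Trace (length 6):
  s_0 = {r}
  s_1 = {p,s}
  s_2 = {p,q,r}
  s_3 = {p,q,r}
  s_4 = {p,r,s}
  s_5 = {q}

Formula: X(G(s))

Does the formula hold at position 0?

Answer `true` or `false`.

Answer: false

Derivation:
s_0={r}: X(G(s))=False G(s)=False s=False
s_1={p,s}: X(G(s))=False G(s)=False s=True
s_2={p,q,r}: X(G(s))=False G(s)=False s=False
s_3={p,q,r}: X(G(s))=False G(s)=False s=False
s_4={p,r,s}: X(G(s))=False G(s)=False s=True
s_5={q}: X(G(s))=False G(s)=False s=False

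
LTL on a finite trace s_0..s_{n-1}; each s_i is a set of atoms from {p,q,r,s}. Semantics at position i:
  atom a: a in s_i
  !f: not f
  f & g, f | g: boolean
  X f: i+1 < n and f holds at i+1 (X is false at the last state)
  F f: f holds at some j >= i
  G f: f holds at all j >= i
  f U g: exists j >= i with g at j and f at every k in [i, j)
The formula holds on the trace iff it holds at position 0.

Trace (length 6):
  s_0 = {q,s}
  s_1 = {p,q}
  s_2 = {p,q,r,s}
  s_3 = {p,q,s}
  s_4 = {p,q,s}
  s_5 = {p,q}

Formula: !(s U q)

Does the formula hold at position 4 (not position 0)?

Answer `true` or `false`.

Answer: false

Derivation:
s_0={q,s}: !(s U q)=False (s U q)=True s=True q=True
s_1={p,q}: !(s U q)=False (s U q)=True s=False q=True
s_2={p,q,r,s}: !(s U q)=False (s U q)=True s=True q=True
s_3={p,q,s}: !(s U q)=False (s U q)=True s=True q=True
s_4={p,q,s}: !(s U q)=False (s U q)=True s=True q=True
s_5={p,q}: !(s U q)=False (s U q)=True s=False q=True
Evaluating at position 4: result = False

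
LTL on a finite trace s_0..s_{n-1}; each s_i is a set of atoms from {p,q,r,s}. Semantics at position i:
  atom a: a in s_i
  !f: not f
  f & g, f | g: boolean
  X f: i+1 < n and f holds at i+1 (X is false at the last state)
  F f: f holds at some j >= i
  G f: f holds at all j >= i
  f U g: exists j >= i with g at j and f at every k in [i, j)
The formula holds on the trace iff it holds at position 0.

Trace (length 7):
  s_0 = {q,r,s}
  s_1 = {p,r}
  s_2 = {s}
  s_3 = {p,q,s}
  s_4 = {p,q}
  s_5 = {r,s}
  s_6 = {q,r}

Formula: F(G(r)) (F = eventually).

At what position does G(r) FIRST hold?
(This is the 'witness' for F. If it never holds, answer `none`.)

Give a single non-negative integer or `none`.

s_0={q,r,s}: G(r)=False r=True
s_1={p,r}: G(r)=False r=True
s_2={s}: G(r)=False r=False
s_3={p,q,s}: G(r)=False r=False
s_4={p,q}: G(r)=False r=False
s_5={r,s}: G(r)=True r=True
s_6={q,r}: G(r)=True r=True
F(G(r)) holds; first witness at position 5.

Answer: 5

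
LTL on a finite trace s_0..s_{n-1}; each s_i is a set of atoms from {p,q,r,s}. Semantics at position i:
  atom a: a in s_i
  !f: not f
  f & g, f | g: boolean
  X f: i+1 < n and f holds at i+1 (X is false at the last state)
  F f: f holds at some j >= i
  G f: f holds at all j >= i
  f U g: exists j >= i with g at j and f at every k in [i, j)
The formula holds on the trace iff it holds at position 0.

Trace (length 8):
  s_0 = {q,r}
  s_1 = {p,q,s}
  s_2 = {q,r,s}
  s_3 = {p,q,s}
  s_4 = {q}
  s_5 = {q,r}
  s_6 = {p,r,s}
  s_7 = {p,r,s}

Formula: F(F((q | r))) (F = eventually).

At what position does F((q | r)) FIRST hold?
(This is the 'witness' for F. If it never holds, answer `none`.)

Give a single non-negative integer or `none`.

s_0={q,r}: F((q | r))=True (q | r)=True q=True r=True
s_1={p,q,s}: F((q | r))=True (q | r)=True q=True r=False
s_2={q,r,s}: F((q | r))=True (q | r)=True q=True r=True
s_3={p,q,s}: F((q | r))=True (q | r)=True q=True r=False
s_4={q}: F((q | r))=True (q | r)=True q=True r=False
s_5={q,r}: F((q | r))=True (q | r)=True q=True r=True
s_6={p,r,s}: F((q | r))=True (q | r)=True q=False r=True
s_7={p,r,s}: F((q | r))=True (q | r)=True q=False r=True
F(F((q | r))) holds; first witness at position 0.

Answer: 0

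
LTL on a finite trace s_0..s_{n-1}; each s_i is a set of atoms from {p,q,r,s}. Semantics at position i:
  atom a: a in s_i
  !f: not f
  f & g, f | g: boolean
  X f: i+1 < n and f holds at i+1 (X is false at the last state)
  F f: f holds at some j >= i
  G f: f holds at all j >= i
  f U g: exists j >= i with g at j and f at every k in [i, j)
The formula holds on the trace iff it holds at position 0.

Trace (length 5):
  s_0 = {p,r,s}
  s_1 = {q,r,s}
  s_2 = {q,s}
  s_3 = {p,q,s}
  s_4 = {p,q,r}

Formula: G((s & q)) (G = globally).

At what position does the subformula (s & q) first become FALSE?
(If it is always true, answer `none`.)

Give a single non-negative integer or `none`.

Answer: 0

Derivation:
s_0={p,r,s}: (s & q)=False s=True q=False
s_1={q,r,s}: (s & q)=True s=True q=True
s_2={q,s}: (s & q)=True s=True q=True
s_3={p,q,s}: (s & q)=True s=True q=True
s_4={p,q,r}: (s & q)=False s=False q=True
G((s & q)) holds globally = False
First violation at position 0.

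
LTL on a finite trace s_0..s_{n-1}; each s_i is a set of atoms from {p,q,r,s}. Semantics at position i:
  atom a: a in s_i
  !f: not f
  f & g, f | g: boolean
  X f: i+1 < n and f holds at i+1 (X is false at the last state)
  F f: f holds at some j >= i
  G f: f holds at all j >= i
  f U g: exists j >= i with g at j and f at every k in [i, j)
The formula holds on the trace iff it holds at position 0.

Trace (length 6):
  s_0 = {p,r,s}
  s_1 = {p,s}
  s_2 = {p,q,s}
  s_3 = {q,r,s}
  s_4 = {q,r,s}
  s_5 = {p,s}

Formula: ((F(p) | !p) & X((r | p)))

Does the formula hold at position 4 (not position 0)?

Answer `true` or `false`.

s_0={p,r,s}: ((F(p) | !p) & X((r | p)))=True (F(p) | !p)=True F(p)=True p=True !p=False X((r | p))=True (r | p)=True r=True
s_1={p,s}: ((F(p) | !p) & X((r | p)))=True (F(p) | !p)=True F(p)=True p=True !p=False X((r | p))=True (r | p)=True r=False
s_2={p,q,s}: ((F(p) | !p) & X((r | p)))=True (F(p) | !p)=True F(p)=True p=True !p=False X((r | p))=True (r | p)=True r=False
s_3={q,r,s}: ((F(p) | !p) & X((r | p)))=True (F(p) | !p)=True F(p)=True p=False !p=True X((r | p))=True (r | p)=True r=True
s_4={q,r,s}: ((F(p) | !p) & X((r | p)))=True (F(p) | !p)=True F(p)=True p=False !p=True X((r | p))=True (r | p)=True r=True
s_5={p,s}: ((F(p) | !p) & X((r | p)))=False (F(p) | !p)=True F(p)=True p=True !p=False X((r | p))=False (r | p)=True r=False
Evaluating at position 4: result = True

Answer: true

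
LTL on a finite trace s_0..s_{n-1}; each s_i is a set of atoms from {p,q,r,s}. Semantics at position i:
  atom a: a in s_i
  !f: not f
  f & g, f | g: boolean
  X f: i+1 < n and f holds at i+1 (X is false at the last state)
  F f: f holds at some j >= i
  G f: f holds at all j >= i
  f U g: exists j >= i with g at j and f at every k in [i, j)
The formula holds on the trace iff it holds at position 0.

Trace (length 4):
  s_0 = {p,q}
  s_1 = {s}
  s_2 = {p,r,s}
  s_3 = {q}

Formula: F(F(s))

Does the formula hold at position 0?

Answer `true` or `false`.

Answer: true

Derivation:
s_0={p,q}: F(F(s))=True F(s)=True s=False
s_1={s}: F(F(s))=True F(s)=True s=True
s_2={p,r,s}: F(F(s))=True F(s)=True s=True
s_3={q}: F(F(s))=False F(s)=False s=False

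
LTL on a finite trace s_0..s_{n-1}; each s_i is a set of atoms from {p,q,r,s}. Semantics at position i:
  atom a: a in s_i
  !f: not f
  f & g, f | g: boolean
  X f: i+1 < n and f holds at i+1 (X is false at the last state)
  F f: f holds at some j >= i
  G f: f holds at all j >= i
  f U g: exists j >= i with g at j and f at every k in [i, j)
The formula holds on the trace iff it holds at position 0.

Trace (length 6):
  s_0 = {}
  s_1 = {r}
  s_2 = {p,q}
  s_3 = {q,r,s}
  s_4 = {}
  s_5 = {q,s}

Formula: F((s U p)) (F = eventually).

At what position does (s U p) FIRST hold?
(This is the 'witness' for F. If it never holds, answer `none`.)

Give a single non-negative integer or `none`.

Answer: 2

Derivation:
s_0={}: (s U p)=False s=False p=False
s_1={r}: (s U p)=False s=False p=False
s_2={p,q}: (s U p)=True s=False p=True
s_3={q,r,s}: (s U p)=False s=True p=False
s_4={}: (s U p)=False s=False p=False
s_5={q,s}: (s U p)=False s=True p=False
F((s U p)) holds; first witness at position 2.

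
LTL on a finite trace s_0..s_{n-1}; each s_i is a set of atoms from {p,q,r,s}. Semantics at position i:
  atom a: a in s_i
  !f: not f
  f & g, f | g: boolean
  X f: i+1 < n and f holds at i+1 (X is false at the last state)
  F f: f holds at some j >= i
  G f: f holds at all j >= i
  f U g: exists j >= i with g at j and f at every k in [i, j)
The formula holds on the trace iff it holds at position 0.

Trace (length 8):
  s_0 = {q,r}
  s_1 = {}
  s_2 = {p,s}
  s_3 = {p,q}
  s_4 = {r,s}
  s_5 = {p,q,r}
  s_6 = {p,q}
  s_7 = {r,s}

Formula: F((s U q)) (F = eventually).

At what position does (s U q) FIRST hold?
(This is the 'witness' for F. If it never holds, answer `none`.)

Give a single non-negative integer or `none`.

Answer: 0

Derivation:
s_0={q,r}: (s U q)=True s=False q=True
s_1={}: (s U q)=False s=False q=False
s_2={p,s}: (s U q)=True s=True q=False
s_3={p,q}: (s U q)=True s=False q=True
s_4={r,s}: (s U q)=True s=True q=False
s_5={p,q,r}: (s U q)=True s=False q=True
s_6={p,q}: (s U q)=True s=False q=True
s_7={r,s}: (s U q)=False s=True q=False
F((s U q)) holds; first witness at position 0.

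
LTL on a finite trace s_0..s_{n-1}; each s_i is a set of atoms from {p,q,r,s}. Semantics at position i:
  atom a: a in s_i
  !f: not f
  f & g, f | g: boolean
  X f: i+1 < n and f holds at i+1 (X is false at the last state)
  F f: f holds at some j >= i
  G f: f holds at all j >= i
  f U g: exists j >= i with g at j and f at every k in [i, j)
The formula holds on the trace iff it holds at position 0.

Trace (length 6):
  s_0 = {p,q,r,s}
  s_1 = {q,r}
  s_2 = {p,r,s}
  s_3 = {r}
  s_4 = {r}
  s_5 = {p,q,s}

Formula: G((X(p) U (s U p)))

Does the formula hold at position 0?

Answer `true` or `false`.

s_0={p,q,r,s}: G((X(p) U (s U p)))=False (X(p) U (s U p))=True X(p)=False p=True (s U p)=True s=True
s_1={q,r}: G((X(p) U (s U p)))=False (X(p) U (s U p))=True X(p)=True p=False (s U p)=False s=False
s_2={p,r,s}: G((X(p) U (s U p)))=False (X(p) U (s U p))=True X(p)=False p=True (s U p)=True s=True
s_3={r}: G((X(p) U (s U p)))=False (X(p) U (s U p))=False X(p)=False p=False (s U p)=False s=False
s_4={r}: G((X(p) U (s U p)))=True (X(p) U (s U p))=True X(p)=True p=False (s U p)=False s=False
s_5={p,q,s}: G((X(p) U (s U p)))=True (X(p) U (s U p))=True X(p)=False p=True (s U p)=True s=True

Answer: false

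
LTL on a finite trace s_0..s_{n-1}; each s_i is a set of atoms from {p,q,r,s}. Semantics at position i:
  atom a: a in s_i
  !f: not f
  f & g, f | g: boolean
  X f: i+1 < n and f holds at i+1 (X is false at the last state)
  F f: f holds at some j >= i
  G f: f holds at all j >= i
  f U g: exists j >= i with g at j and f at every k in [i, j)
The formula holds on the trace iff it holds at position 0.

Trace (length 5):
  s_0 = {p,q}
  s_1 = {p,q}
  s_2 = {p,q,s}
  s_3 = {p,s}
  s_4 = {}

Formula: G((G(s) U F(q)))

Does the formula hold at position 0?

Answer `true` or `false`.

s_0={p,q}: G((G(s) U F(q)))=False (G(s) U F(q))=True G(s)=False s=False F(q)=True q=True
s_1={p,q}: G((G(s) U F(q)))=False (G(s) U F(q))=True G(s)=False s=False F(q)=True q=True
s_2={p,q,s}: G((G(s) U F(q)))=False (G(s) U F(q))=True G(s)=False s=True F(q)=True q=True
s_3={p,s}: G((G(s) U F(q)))=False (G(s) U F(q))=False G(s)=False s=True F(q)=False q=False
s_4={}: G((G(s) U F(q)))=False (G(s) U F(q))=False G(s)=False s=False F(q)=False q=False

Answer: false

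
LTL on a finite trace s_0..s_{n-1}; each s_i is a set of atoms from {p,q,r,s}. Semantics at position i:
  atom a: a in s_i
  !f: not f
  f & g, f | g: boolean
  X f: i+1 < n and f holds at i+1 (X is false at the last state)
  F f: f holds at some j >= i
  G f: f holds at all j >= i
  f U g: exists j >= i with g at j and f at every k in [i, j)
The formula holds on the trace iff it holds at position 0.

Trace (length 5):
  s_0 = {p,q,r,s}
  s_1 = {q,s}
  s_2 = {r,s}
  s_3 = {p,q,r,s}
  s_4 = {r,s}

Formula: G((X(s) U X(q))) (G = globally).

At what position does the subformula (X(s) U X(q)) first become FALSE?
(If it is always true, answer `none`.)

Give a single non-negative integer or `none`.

s_0={p,q,r,s}: (X(s) U X(q))=True X(s)=True s=True X(q)=True q=True
s_1={q,s}: (X(s) U X(q))=True X(s)=True s=True X(q)=False q=True
s_2={r,s}: (X(s) U X(q))=True X(s)=True s=True X(q)=True q=False
s_3={p,q,r,s}: (X(s) U X(q))=False X(s)=True s=True X(q)=False q=True
s_4={r,s}: (X(s) U X(q))=False X(s)=False s=True X(q)=False q=False
G((X(s) U X(q))) holds globally = False
First violation at position 3.

Answer: 3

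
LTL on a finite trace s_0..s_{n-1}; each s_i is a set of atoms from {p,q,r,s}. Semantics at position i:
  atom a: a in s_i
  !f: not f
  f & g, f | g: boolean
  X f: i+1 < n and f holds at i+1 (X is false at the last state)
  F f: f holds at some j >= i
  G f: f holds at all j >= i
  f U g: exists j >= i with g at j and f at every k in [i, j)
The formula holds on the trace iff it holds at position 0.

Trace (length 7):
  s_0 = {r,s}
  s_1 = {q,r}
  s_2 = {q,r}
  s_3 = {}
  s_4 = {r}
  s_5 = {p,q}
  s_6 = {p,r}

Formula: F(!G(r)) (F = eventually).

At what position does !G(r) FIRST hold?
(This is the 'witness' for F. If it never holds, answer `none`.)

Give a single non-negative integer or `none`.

s_0={r,s}: !G(r)=True G(r)=False r=True
s_1={q,r}: !G(r)=True G(r)=False r=True
s_2={q,r}: !G(r)=True G(r)=False r=True
s_3={}: !G(r)=True G(r)=False r=False
s_4={r}: !G(r)=True G(r)=False r=True
s_5={p,q}: !G(r)=True G(r)=False r=False
s_6={p,r}: !G(r)=False G(r)=True r=True
F(!G(r)) holds; first witness at position 0.

Answer: 0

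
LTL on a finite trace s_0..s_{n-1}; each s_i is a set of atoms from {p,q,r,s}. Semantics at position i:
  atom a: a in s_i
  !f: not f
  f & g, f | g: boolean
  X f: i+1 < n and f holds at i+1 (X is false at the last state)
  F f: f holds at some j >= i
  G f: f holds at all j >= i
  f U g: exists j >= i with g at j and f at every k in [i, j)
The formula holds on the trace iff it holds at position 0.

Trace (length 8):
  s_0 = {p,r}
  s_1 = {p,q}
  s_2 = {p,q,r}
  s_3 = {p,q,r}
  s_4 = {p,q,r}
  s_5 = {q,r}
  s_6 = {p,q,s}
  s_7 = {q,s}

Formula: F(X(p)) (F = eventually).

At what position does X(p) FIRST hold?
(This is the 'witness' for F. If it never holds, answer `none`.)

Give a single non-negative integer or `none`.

Answer: 0

Derivation:
s_0={p,r}: X(p)=True p=True
s_1={p,q}: X(p)=True p=True
s_2={p,q,r}: X(p)=True p=True
s_3={p,q,r}: X(p)=True p=True
s_4={p,q,r}: X(p)=False p=True
s_5={q,r}: X(p)=True p=False
s_6={p,q,s}: X(p)=False p=True
s_7={q,s}: X(p)=False p=False
F(X(p)) holds; first witness at position 0.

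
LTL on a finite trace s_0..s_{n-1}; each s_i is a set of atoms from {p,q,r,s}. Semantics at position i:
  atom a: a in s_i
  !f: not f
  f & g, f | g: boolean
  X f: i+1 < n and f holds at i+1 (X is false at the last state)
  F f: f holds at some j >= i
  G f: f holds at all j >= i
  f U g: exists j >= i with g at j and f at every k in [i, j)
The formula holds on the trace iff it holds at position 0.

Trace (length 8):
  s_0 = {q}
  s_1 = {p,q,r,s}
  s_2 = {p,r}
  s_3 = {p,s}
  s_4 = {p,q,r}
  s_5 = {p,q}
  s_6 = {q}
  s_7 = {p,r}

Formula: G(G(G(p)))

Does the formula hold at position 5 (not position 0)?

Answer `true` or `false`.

s_0={q}: G(G(G(p)))=False G(G(p))=False G(p)=False p=False
s_1={p,q,r,s}: G(G(G(p)))=False G(G(p))=False G(p)=False p=True
s_2={p,r}: G(G(G(p)))=False G(G(p))=False G(p)=False p=True
s_3={p,s}: G(G(G(p)))=False G(G(p))=False G(p)=False p=True
s_4={p,q,r}: G(G(G(p)))=False G(G(p))=False G(p)=False p=True
s_5={p,q}: G(G(G(p)))=False G(G(p))=False G(p)=False p=True
s_6={q}: G(G(G(p)))=False G(G(p))=False G(p)=False p=False
s_7={p,r}: G(G(G(p)))=True G(G(p))=True G(p)=True p=True
Evaluating at position 5: result = False

Answer: false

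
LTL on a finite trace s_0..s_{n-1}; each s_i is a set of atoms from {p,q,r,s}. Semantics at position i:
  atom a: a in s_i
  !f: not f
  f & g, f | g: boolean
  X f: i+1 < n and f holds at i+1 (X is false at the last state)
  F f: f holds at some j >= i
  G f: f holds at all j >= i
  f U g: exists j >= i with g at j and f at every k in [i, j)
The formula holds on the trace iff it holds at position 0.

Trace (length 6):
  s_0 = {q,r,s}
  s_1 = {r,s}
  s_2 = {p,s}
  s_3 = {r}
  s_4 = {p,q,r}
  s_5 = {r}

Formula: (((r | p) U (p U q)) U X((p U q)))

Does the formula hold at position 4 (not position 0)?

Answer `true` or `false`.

s_0={q,r,s}: (((r | p) U (p U q)) U X((p U q)))=True ((r | p) U (p U q))=True (r | p)=True r=True p=False (p U q)=True q=True X((p U q))=False
s_1={r,s}: (((r | p) U (p U q)) U X((p U q)))=True ((r | p) U (p U q))=True (r | p)=True r=True p=False (p U q)=False q=False X((p U q))=False
s_2={p,s}: (((r | p) U (p U q)) U X((p U q)))=True ((r | p) U (p U q))=True (r | p)=True r=False p=True (p U q)=False q=False X((p U q))=False
s_3={r}: (((r | p) U (p U q)) U X((p U q)))=True ((r | p) U (p U q))=True (r | p)=True r=True p=False (p U q)=False q=False X((p U q))=True
s_4={p,q,r}: (((r | p) U (p U q)) U X((p U q)))=False ((r | p) U (p U q))=True (r | p)=True r=True p=True (p U q)=True q=True X((p U q))=False
s_5={r}: (((r | p) U (p U q)) U X((p U q)))=False ((r | p) U (p U q))=False (r | p)=True r=True p=False (p U q)=False q=False X((p U q))=False
Evaluating at position 4: result = False

Answer: false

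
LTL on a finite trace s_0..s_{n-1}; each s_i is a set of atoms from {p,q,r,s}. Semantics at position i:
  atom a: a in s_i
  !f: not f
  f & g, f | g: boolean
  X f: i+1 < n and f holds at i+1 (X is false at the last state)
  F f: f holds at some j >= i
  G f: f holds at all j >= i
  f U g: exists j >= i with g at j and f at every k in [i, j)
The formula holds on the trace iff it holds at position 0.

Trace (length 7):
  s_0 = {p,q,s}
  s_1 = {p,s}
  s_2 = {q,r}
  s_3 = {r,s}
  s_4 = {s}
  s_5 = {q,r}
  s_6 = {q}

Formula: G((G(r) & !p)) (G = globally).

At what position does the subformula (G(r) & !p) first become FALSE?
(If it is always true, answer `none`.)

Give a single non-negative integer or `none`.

Answer: 0

Derivation:
s_0={p,q,s}: (G(r) & !p)=False G(r)=False r=False !p=False p=True
s_1={p,s}: (G(r) & !p)=False G(r)=False r=False !p=False p=True
s_2={q,r}: (G(r) & !p)=False G(r)=False r=True !p=True p=False
s_3={r,s}: (G(r) & !p)=False G(r)=False r=True !p=True p=False
s_4={s}: (G(r) & !p)=False G(r)=False r=False !p=True p=False
s_5={q,r}: (G(r) & !p)=False G(r)=False r=True !p=True p=False
s_6={q}: (G(r) & !p)=False G(r)=False r=False !p=True p=False
G((G(r) & !p)) holds globally = False
First violation at position 0.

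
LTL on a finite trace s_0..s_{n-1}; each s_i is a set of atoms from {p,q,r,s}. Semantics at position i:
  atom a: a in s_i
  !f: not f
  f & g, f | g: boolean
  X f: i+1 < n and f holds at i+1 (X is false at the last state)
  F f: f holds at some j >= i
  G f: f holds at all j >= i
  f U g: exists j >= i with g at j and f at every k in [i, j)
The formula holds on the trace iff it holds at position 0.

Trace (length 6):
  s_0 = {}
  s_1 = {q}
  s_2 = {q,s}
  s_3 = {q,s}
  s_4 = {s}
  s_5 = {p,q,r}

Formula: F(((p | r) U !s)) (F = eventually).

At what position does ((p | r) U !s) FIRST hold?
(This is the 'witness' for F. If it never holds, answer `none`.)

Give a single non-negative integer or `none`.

Answer: 0

Derivation:
s_0={}: ((p | r) U !s)=True (p | r)=False p=False r=False !s=True s=False
s_1={q}: ((p | r) U !s)=True (p | r)=False p=False r=False !s=True s=False
s_2={q,s}: ((p | r) U !s)=False (p | r)=False p=False r=False !s=False s=True
s_3={q,s}: ((p | r) U !s)=False (p | r)=False p=False r=False !s=False s=True
s_4={s}: ((p | r) U !s)=False (p | r)=False p=False r=False !s=False s=True
s_5={p,q,r}: ((p | r) U !s)=True (p | r)=True p=True r=True !s=True s=False
F(((p | r) U !s)) holds; first witness at position 0.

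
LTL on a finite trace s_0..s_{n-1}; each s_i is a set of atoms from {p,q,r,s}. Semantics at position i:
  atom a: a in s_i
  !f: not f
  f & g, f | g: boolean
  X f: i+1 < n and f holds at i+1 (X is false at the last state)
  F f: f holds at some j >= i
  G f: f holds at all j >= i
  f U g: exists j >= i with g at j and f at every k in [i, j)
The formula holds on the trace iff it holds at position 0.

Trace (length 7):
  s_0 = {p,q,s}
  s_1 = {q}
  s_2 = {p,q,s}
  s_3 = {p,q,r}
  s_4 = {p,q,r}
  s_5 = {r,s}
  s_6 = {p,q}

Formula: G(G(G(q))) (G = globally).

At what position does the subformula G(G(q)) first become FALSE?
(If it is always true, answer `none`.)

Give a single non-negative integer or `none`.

s_0={p,q,s}: G(G(q))=False G(q)=False q=True
s_1={q}: G(G(q))=False G(q)=False q=True
s_2={p,q,s}: G(G(q))=False G(q)=False q=True
s_3={p,q,r}: G(G(q))=False G(q)=False q=True
s_4={p,q,r}: G(G(q))=False G(q)=False q=True
s_5={r,s}: G(G(q))=False G(q)=False q=False
s_6={p,q}: G(G(q))=True G(q)=True q=True
G(G(G(q))) holds globally = False
First violation at position 0.

Answer: 0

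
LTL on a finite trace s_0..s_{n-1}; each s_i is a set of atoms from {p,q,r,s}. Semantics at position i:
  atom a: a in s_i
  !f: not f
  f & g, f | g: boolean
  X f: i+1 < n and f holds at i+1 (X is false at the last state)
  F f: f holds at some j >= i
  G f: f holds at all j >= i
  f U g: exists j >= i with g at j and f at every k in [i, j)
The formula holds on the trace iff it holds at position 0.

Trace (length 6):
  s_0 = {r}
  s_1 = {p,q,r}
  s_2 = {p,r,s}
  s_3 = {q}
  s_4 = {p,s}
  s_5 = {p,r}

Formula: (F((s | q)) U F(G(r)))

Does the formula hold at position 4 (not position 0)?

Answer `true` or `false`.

s_0={r}: (F((s | q)) U F(G(r)))=True F((s | q))=True (s | q)=False s=False q=False F(G(r))=True G(r)=False r=True
s_1={p,q,r}: (F((s | q)) U F(G(r)))=True F((s | q))=True (s | q)=True s=False q=True F(G(r))=True G(r)=False r=True
s_2={p,r,s}: (F((s | q)) U F(G(r)))=True F((s | q))=True (s | q)=True s=True q=False F(G(r))=True G(r)=False r=True
s_3={q}: (F((s | q)) U F(G(r)))=True F((s | q))=True (s | q)=True s=False q=True F(G(r))=True G(r)=False r=False
s_4={p,s}: (F((s | q)) U F(G(r)))=True F((s | q))=True (s | q)=True s=True q=False F(G(r))=True G(r)=False r=False
s_5={p,r}: (F((s | q)) U F(G(r)))=True F((s | q))=False (s | q)=False s=False q=False F(G(r))=True G(r)=True r=True
Evaluating at position 4: result = True

Answer: true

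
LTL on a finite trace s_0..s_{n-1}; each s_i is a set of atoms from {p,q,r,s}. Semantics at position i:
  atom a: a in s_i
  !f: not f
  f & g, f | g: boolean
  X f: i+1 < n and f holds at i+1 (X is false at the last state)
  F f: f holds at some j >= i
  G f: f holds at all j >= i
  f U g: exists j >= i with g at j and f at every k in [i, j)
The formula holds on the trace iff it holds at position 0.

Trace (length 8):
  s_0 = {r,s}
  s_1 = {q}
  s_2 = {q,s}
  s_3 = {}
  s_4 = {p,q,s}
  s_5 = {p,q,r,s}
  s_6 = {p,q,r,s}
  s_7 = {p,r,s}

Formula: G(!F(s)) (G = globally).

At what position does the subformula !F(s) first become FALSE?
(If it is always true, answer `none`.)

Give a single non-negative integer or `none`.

s_0={r,s}: !F(s)=False F(s)=True s=True
s_1={q}: !F(s)=False F(s)=True s=False
s_2={q,s}: !F(s)=False F(s)=True s=True
s_3={}: !F(s)=False F(s)=True s=False
s_4={p,q,s}: !F(s)=False F(s)=True s=True
s_5={p,q,r,s}: !F(s)=False F(s)=True s=True
s_6={p,q,r,s}: !F(s)=False F(s)=True s=True
s_7={p,r,s}: !F(s)=False F(s)=True s=True
G(!F(s)) holds globally = False
First violation at position 0.

Answer: 0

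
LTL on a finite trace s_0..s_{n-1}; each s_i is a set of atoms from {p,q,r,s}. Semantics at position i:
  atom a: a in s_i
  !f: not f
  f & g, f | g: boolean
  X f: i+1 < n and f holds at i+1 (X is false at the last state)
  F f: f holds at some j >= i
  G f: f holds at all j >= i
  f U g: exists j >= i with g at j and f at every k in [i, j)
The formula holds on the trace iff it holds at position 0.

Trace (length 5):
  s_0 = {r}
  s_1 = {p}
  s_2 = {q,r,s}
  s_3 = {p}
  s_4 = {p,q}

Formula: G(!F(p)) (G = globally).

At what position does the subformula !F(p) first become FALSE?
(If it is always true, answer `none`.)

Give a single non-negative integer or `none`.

Answer: 0

Derivation:
s_0={r}: !F(p)=False F(p)=True p=False
s_1={p}: !F(p)=False F(p)=True p=True
s_2={q,r,s}: !F(p)=False F(p)=True p=False
s_3={p}: !F(p)=False F(p)=True p=True
s_4={p,q}: !F(p)=False F(p)=True p=True
G(!F(p)) holds globally = False
First violation at position 0.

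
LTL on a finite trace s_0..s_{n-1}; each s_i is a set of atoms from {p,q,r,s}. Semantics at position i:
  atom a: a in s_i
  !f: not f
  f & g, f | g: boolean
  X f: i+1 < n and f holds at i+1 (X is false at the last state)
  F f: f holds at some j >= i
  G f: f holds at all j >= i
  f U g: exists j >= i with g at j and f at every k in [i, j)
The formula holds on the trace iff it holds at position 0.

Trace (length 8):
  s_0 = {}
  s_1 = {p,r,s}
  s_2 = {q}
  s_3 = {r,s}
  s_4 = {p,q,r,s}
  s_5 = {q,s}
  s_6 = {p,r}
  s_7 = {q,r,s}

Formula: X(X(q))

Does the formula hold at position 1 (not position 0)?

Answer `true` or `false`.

s_0={}: X(X(q))=True X(q)=False q=False
s_1={p,r,s}: X(X(q))=False X(q)=True q=False
s_2={q}: X(X(q))=True X(q)=False q=True
s_3={r,s}: X(X(q))=True X(q)=True q=False
s_4={p,q,r,s}: X(X(q))=False X(q)=True q=True
s_5={q,s}: X(X(q))=True X(q)=False q=True
s_6={p,r}: X(X(q))=False X(q)=True q=False
s_7={q,r,s}: X(X(q))=False X(q)=False q=True
Evaluating at position 1: result = False

Answer: false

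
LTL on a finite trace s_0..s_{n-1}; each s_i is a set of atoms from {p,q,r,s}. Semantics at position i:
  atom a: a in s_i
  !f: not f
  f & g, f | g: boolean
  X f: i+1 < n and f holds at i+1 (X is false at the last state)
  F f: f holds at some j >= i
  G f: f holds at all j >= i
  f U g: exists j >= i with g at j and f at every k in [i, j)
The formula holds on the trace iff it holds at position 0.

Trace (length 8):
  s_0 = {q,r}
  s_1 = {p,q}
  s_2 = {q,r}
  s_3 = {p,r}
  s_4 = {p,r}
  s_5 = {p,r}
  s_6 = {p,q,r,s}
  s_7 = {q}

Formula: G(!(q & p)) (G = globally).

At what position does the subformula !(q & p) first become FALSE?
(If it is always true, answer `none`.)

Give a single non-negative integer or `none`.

s_0={q,r}: !(q & p)=True (q & p)=False q=True p=False
s_1={p,q}: !(q & p)=False (q & p)=True q=True p=True
s_2={q,r}: !(q & p)=True (q & p)=False q=True p=False
s_3={p,r}: !(q & p)=True (q & p)=False q=False p=True
s_4={p,r}: !(q & p)=True (q & p)=False q=False p=True
s_5={p,r}: !(q & p)=True (q & p)=False q=False p=True
s_6={p,q,r,s}: !(q & p)=False (q & p)=True q=True p=True
s_7={q}: !(q & p)=True (q & p)=False q=True p=False
G(!(q & p)) holds globally = False
First violation at position 1.

Answer: 1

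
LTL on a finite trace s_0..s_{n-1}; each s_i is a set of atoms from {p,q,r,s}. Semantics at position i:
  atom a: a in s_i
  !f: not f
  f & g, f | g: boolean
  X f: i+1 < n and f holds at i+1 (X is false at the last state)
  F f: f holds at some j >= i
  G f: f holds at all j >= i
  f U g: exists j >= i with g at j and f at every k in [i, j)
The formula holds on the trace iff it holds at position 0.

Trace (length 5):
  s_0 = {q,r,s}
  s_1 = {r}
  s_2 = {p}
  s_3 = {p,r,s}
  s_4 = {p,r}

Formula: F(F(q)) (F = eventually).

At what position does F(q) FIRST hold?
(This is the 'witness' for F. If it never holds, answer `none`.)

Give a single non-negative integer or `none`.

s_0={q,r,s}: F(q)=True q=True
s_1={r}: F(q)=False q=False
s_2={p}: F(q)=False q=False
s_3={p,r,s}: F(q)=False q=False
s_4={p,r}: F(q)=False q=False
F(F(q)) holds; first witness at position 0.

Answer: 0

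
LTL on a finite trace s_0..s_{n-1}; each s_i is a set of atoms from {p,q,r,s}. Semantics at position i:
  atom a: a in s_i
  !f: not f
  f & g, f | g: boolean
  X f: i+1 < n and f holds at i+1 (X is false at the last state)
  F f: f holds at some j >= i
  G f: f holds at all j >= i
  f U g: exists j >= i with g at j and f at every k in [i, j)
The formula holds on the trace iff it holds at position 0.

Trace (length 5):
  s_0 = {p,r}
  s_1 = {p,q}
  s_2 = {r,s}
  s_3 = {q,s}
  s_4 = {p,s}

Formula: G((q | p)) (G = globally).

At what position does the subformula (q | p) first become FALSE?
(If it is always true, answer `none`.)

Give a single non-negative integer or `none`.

Answer: 2

Derivation:
s_0={p,r}: (q | p)=True q=False p=True
s_1={p,q}: (q | p)=True q=True p=True
s_2={r,s}: (q | p)=False q=False p=False
s_3={q,s}: (q | p)=True q=True p=False
s_4={p,s}: (q | p)=True q=False p=True
G((q | p)) holds globally = False
First violation at position 2.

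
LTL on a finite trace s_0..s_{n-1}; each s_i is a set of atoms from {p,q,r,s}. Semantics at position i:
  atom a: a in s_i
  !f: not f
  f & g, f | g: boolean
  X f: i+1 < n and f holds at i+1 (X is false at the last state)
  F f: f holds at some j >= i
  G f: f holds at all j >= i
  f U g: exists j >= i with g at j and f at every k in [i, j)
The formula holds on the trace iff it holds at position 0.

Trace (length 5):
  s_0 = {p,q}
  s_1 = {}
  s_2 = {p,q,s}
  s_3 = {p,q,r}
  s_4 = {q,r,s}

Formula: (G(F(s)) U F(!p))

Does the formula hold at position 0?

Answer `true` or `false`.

s_0={p,q}: (G(F(s)) U F(!p))=True G(F(s))=True F(s)=True s=False F(!p)=True !p=False p=True
s_1={}: (G(F(s)) U F(!p))=True G(F(s))=True F(s)=True s=False F(!p)=True !p=True p=False
s_2={p,q,s}: (G(F(s)) U F(!p))=True G(F(s))=True F(s)=True s=True F(!p)=True !p=False p=True
s_3={p,q,r}: (G(F(s)) U F(!p))=True G(F(s))=True F(s)=True s=False F(!p)=True !p=False p=True
s_4={q,r,s}: (G(F(s)) U F(!p))=True G(F(s))=True F(s)=True s=True F(!p)=True !p=True p=False

Answer: true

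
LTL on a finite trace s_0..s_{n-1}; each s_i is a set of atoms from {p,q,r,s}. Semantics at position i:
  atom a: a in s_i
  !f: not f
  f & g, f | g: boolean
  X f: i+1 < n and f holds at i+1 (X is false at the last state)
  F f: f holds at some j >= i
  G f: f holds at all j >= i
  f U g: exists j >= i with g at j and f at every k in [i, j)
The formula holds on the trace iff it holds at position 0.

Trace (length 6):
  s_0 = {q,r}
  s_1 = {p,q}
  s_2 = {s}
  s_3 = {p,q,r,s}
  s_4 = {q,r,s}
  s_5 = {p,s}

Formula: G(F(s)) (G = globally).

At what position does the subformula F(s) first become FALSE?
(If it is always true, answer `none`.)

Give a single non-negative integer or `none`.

Answer: none

Derivation:
s_0={q,r}: F(s)=True s=False
s_1={p,q}: F(s)=True s=False
s_2={s}: F(s)=True s=True
s_3={p,q,r,s}: F(s)=True s=True
s_4={q,r,s}: F(s)=True s=True
s_5={p,s}: F(s)=True s=True
G(F(s)) holds globally = True
No violation — formula holds at every position.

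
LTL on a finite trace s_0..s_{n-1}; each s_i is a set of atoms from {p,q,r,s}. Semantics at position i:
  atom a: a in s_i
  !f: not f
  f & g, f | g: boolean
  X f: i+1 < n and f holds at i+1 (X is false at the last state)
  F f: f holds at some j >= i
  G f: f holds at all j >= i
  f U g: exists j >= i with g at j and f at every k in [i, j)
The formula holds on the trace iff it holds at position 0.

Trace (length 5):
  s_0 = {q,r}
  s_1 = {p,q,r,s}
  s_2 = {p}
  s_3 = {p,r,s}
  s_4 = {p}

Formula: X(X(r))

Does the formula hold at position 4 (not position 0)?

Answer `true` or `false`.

s_0={q,r}: X(X(r))=False X(r)=True r=True
s_1={p,q,r,s}: X(X(r))=True X(r)=False r=True
s_2={p}: X(X(r))=False X(r)=True r=False
s_3={p,r,s}: X(X(r))=False X(r)=False r=True
s_4={p}: X(X(r))=False X(r)=False r=False
Evaluating at position 4: result = False

Answer: false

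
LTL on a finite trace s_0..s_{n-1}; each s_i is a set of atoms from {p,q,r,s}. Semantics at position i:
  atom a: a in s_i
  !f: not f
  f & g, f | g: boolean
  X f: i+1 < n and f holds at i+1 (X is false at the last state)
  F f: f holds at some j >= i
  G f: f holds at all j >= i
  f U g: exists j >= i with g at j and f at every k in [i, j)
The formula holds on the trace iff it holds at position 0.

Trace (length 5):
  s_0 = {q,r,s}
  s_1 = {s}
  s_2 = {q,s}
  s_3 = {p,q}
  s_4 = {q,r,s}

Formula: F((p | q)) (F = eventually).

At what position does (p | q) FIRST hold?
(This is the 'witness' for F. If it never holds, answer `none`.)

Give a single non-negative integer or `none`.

s_0={q,r,s}: (p | q)=True p=False q=True
s_1={s}: (p | q)=False p=False q=False
s_2={q,s}: (p | q)=True p=False q=True
s_3={p,q}: (p | q)=True p=True q=True
s_4={q,r,s}: (p | q)=True p=False q=True
F((p | q)) holds; first witness at position 0.

Answer: 0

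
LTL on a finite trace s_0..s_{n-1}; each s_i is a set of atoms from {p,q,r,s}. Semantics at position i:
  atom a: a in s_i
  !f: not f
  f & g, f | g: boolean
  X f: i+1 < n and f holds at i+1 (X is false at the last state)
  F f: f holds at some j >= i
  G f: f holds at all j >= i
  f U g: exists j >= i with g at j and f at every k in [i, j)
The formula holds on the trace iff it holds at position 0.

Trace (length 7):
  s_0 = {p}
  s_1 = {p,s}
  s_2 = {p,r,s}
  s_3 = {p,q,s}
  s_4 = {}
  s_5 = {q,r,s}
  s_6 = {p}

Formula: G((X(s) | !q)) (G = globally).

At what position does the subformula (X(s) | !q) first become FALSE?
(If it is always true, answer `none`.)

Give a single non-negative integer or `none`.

Answer: 3

Derivation:
s_0={p}: (X(s) | !q)=True X(s)=True s=False !q=True q=False
s_1={p,s}: (X(s) | !q)=True X(s)=True s=True !q=True q=False
s_2={p,r,s}: (X(s) | !q)=True X(s)=True s=True !q=True q=False
s_3={p,q,s}: (X(s) | !q)=False X(s)=False s=True !q=False q=True
s_4={}: (X(s) | !q)=True X(s)=True s=False !q=True q=False
s_5={q,r,s}: (X(s) | !q)=False X(s)=False s=True !q=False q=True
s_6={p}: (X(s) | !q)=True X(s)=False s=False !q=True q=False
G((X(s) | !q)) holds globally = False
First violation at position 3.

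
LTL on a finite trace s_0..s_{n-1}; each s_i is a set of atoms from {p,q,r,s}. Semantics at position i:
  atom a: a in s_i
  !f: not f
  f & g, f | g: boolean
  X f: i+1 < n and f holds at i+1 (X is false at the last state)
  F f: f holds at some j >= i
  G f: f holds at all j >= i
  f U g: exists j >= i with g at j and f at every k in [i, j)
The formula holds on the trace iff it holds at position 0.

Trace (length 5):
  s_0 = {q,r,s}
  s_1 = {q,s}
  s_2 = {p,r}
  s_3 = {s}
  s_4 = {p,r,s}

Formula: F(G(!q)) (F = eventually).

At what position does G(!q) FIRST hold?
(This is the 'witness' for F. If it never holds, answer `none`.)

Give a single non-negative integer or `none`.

s_0={q,r,s}: G(!q)=False !q=False q=True
s_1={q,s}: G(!q)=False !q=False q=True
s_2={p,r}: G(!q)=True !q=True q=False
s_3={s}: G(!q)=True !q=True q=False
s_4={p,r,s}: G(!q)=True !q=True q=False
F(G(!q)) holds; first witness at position 2.

Answer: 2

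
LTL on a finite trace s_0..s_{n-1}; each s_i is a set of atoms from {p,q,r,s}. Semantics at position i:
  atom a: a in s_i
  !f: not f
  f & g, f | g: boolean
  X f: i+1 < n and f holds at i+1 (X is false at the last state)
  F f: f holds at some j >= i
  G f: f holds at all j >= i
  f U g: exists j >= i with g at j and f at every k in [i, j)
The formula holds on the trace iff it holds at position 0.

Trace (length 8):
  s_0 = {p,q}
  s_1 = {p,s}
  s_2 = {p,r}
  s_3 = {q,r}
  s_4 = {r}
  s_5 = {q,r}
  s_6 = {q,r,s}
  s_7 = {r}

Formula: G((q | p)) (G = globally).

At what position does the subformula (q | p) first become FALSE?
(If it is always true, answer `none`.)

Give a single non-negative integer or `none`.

Answer: 4

Derivation:
s_0={p,q}: (q | p)=True q=True p=True
s_1={p,s}: (q | p)=True q=False p=True
s_2={p,r}: (q | p)=True q=False p=True
s_3={q,r}: (q | p)=True q=True p=False
s_4={r}: (q | p)=False q=False p=False
s_5={q,r}: (q | p)=True q=True p=False
s_6={q,r,s}: (q | p)=True q=True p=False
s_7={r}: (q | p)=False q=False p=False
G((q | p)) holds globally = False
First violation at position 4.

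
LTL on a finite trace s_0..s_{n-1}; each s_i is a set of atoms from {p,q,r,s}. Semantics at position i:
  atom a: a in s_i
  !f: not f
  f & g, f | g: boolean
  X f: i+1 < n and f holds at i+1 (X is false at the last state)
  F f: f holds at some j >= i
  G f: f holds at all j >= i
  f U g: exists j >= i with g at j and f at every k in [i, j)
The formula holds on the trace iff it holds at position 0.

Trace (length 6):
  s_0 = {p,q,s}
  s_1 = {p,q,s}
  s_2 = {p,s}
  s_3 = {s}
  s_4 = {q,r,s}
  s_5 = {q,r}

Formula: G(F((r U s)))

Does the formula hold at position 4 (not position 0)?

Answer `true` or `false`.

s_0={p,q,s}: G(F((r U s)))=False F((r U s))=True (r U s)=True r=False s=True
s_1={p,q,s}: G(F((r U s)))=False F((r U s))=True (r U s)=True r=False s=True
s_2={p,s}: G(F((r U s)))=False F((r U s))=True (r U s)=True r=False s=True
s_3={s}: G(F((r U s)))=False F((r U s))=True (r U s)=True r=False s=True
s_4={q,r,s}: G(F((r U s)))=False F((r U s))=True (r U s)=True r=True s=True
s_5={q,r}: G(F((r U s)))=False F((r U s))=False (r U s)=False r=True s=False
Evaluating at position 4: result = False

Answer: false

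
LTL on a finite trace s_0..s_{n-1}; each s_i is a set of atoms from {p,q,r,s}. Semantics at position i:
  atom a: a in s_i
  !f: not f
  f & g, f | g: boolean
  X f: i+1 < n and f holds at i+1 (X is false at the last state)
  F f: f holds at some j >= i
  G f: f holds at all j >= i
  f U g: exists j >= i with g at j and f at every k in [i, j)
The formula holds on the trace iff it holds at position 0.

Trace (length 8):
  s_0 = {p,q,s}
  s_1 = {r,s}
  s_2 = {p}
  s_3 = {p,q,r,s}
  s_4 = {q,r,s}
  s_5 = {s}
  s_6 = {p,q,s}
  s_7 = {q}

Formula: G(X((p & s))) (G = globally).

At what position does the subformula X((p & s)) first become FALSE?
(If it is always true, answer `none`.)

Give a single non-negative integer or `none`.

Answer: 0

Derivation:
s_0={p,q,s}: X((p & s))=False (p & s)=True p=True s=True
s_1={r,s}: X((p & s))=False (p & s)=False p=False s=True
s_2={p}: X((p & s))=True (p & s)=False p=True s=False
s_3={p,q,r,s}: X((p & s))=False (p & s)=True p=True s=True
s_4={q,r,s}: X((p & s))=False (p & s)=False p=False s=True
s_5={s}: X((p & s))=True (p & s)=False p=False s=True
s_6={p,q,s}: X((p & s))=False (p & s)=True p=True s=True
s_7={q}: X((p & s))=False (p & s)=False p=False s=False
G(X((p & s))) holds globally = False
First violation at position 0.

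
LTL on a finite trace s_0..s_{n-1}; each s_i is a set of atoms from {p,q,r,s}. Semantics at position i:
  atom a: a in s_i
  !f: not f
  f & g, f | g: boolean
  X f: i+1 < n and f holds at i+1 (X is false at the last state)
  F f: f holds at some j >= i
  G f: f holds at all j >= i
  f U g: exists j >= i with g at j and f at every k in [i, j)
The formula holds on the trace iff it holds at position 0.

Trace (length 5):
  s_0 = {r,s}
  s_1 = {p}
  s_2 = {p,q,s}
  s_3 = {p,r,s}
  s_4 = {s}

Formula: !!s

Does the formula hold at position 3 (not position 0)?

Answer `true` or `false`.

s_0={r,s}: !!s=True !s=False s=True
s_1={p}: !!s=False !s=True s=False
s_2={p,q,s}: !!s=True !s=False s=True
s_3={p,r,s}: !!s=True !s=False s=True
s_4={s}: !!s=True !s=False s=True
Evaluating at position 3: result = True

Answer: true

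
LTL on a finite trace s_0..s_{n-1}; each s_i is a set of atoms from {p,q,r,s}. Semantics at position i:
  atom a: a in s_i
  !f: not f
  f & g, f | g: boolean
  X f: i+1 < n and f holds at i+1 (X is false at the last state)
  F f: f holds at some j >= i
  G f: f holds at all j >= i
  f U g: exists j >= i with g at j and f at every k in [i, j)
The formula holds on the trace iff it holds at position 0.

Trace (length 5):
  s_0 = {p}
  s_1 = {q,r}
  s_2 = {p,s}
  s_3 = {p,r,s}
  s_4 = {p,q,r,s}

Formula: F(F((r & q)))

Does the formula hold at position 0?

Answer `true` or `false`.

Answer: true

Derivation:
s_0={p}: F(F((r & q)))=True F((r & q))=True (r & q)=False r=False q=False
s_1={q,r}: F(F((r & q)))=True F((r & q))=True (r & q)=True r=True q=True
s_2={p,s}: F(F((r & q)))=True F((r & q))=True (r & q)=False r=False q=False
s_3={p,r,s}: F(F((r & q)))=True F((r & q))=True (r & q)=False r=True q=False
s_4={p,q,r,s}: F(F((r & q)))=True F((r & q))=True (r & q)=True r=True q=True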